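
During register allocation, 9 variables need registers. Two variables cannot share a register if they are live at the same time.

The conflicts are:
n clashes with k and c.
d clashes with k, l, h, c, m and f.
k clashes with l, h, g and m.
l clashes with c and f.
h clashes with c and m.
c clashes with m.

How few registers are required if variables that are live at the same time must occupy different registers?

4

d, h, c, m are mutually in conflict, so at least 4 registers are needed.
Using 4 registers: n=1, d=1, k=2, l=3, h=4, c=2, g=1, m=3, f=2. Each listed conflict is separated.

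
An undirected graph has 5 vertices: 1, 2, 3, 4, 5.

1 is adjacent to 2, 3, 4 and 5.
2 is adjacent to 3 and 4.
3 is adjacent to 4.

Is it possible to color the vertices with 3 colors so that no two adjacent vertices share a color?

1, 2, 3, 4 are pairwise adjacent (a clique of size 4), so at least 4 colors are needed.
So 3 colors are not enough.

No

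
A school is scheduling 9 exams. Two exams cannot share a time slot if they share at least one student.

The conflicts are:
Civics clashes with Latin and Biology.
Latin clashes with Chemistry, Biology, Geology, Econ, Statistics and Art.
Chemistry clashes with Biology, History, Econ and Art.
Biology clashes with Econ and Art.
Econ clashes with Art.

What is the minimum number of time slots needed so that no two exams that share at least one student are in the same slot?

5

Latin, Chemistry, Biology, Econ, Art all conflict with each other, so at least 5 time slots are needed.
5 time slots suffice: Civics=2, Latin=1, Chemistry=2, Biology=3, History=1, Geology=2, Econ=4, Statistics=2, Art=5. Every pair that conflicts lands in different time slots.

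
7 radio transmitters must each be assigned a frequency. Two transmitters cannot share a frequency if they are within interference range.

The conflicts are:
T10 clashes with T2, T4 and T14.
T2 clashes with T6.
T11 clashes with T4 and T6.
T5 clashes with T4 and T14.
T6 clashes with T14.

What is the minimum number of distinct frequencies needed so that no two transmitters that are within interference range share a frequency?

3

The cycle T4-T5-T14-T6-T11-T4 has odd length 5, so it cannot be 2-colored; at least 3 frequencies are needed.
Using 3 frequencies: T10=2, T2=1, T11=3, T5=2, T4=1, T6=2, T14=1. No two conflicting transmitters share a frequency.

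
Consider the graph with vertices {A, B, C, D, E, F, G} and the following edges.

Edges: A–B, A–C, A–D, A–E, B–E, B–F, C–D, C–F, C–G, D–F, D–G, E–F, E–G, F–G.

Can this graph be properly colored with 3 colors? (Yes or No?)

C, D, F, G are pairwise adjacent (a clique of size 4), so at least 4 colors are needed.
So 3 colors are not enough.

No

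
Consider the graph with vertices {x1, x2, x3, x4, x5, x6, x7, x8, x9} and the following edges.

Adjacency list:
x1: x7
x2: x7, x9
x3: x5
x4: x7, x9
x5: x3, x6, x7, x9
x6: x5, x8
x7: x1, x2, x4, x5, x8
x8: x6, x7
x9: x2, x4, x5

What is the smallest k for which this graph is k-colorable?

2

x2 and x7 are adjacent, so at least 2 colors are needed.
2 colors suffice: color 1 → {x3, x6, x7, x9}; color 2 → {x1, x2, x4, x5, x8}. Every edge joins two different colors.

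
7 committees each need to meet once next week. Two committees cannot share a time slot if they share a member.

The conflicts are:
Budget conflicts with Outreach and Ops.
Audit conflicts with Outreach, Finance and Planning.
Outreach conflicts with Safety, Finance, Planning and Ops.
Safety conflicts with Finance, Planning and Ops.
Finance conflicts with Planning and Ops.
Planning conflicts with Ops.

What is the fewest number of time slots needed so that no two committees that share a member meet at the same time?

Outreach, Safety, Finance, Planning, Ops pairwise conflict, so at least 5 time slots are needed.
5 time slots suffice: time slot 1 → {Outreach}; time slot 2 → {Audit, Ops}; time slot 3 → {Budget, Planning}; time slot 4 → {Finance}; time slot 5 → {Safety}. Every pair that conflicts lands in different time slots.

5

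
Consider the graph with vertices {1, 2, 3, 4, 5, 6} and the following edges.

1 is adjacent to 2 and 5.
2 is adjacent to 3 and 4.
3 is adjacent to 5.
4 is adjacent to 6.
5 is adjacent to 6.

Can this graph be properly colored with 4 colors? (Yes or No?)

The chromatic number is 3. The cycle 5-3-2-4-6-5 has odd length 5, so it cannot be 2-colored; at least 3 colors are needed.
3 colors suffice: color a → {2, 5}; color b → {1, 3, 6}; color c → {4}.
Since 4 ≥ 3, a proper 4-coloring certainly exists.

Yes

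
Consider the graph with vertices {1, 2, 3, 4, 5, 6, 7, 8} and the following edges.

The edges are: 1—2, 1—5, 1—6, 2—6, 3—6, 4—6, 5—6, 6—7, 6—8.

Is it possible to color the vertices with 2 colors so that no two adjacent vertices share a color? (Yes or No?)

1, 2, 6 form a triangle, so at least 3 colors are needed.
So 2 colors are not enough.

No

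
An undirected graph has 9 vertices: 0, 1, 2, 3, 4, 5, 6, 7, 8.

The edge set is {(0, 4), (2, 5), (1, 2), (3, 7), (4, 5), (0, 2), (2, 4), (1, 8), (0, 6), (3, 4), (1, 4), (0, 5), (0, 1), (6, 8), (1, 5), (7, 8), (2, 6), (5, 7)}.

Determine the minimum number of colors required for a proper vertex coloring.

0, 1, 2, 4, 5 form a clique, so at least 5 colors are needed.
5 colors suffice: color red → {2, 7}; color blue → {0, 3, 8}; color green → {5, 6}; color yellow → {1}; color purple → {4}. Every edge joins two different colors.

5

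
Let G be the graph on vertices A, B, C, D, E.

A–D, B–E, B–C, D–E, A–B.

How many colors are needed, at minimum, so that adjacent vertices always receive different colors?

B and E are adjacent, so at least 2 colors are needed.
A valid assignment using 2 colors: A=2, B=1, C=2, D=1, E=2. Each edge has distinct colors on its endpoints.

2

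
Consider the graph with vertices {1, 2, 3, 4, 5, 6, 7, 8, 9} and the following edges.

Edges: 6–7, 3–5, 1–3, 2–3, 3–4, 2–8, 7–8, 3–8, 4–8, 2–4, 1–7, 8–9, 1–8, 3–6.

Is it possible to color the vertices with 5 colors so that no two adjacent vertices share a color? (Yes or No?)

The chromatic number is 4. 2, 3, 4, 8 are mutually adjacent (a clique of size 4), so at least 4 colors are needed.
4 colors suffice: color red → {3, 7, 9}; color blue → {5, 6, 8}; color green → {1, 2}; color yellow → {4}.
Since 5 ≥ 4, a proper 5-coloring certainly exists.

Yes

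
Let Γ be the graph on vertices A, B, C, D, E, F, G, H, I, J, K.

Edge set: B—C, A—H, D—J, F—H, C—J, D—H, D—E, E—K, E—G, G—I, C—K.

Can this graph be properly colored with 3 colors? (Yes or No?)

Yes

The chromatic number is 3. The cycle J-D-E-K-C-J has odd length 5, so it cannot be 2-colored; at least 3 colors are needed.
3 colors suffice: A=1, B=2, C=1, D=1, E=2, F=1, G=1, H=2, I=2, J=2, K=3.
That is already a proper 3-coloring.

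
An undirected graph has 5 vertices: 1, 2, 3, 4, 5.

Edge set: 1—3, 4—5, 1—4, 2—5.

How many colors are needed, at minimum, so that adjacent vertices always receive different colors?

2

2 and 5 are adjacent, so at least 2 colors are needed.
A valid assignment using 2 colors: 1=red, 2=blue, 3=blue, 4=blue, 5=red. Each edge has distinct colors on its endpoints.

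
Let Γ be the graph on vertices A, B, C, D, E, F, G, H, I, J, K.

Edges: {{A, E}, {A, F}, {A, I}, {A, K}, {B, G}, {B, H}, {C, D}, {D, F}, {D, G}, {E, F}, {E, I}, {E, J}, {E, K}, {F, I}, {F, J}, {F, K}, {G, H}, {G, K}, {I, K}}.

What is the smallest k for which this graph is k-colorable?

5

A, E, F, I, K are mutually adjacent (a clique of size 5), so at least 5 colors are needed.
A valid assignment using 5 colors: A=5, B=3, C=1, D=2, E=3, F=1, G=1, H=2, I=4, J=2, K=2. Every edge joins two different colors.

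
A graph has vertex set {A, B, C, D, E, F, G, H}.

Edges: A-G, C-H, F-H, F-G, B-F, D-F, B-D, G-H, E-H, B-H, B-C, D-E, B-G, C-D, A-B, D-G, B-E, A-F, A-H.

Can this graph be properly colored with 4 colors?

No

A, B, F, G, H are pairwise adjacent (a clique of size 5), so at least 5 colors are needed.
So 4 colors are not enough.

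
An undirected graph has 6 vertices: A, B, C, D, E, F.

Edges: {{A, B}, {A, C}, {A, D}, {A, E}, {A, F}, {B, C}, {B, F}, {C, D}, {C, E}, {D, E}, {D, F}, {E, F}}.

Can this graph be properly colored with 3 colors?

No

A, D, E, F form a clique, so at least 4 colors are needed.
So 3 colors are not enough.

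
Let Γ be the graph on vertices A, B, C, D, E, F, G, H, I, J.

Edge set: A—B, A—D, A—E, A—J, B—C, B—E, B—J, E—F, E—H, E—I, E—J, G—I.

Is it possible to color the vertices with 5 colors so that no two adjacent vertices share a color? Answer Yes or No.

Yes

The chromatic number is 4. A, B, E, J are mutually adjacent (a clique of size 4), so at least 4 colors are needed.
4 colors suffice: color red → {C, D, E, G}; color blue → {A, F, H, I}; color green → {B}; color yellow → {J}.
Since 5 ≥ 4, a proper 5-coloring certainly exists.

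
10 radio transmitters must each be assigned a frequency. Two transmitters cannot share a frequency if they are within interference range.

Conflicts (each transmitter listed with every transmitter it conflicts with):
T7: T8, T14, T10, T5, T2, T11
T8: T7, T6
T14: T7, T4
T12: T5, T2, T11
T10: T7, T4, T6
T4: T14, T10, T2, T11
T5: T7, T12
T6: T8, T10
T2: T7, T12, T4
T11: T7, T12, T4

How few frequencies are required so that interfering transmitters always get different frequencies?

T10 and T6 conflict, so at least 2 frequencies are needed.
2 frequencies suffice: frequency 1 → {T7, T12, T4, T6}; frequency 2 → {T8, T14, T10, T5, T2, T11}. No two conflicting transmitters share a frequency.

2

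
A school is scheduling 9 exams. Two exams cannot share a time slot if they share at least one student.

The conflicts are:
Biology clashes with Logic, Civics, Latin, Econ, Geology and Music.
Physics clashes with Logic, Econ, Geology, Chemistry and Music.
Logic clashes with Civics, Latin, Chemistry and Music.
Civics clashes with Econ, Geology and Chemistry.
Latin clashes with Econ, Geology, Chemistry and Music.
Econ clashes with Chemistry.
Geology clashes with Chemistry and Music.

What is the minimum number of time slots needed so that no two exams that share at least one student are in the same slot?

4

Biology, Latin, Geology, Music all conflict with each other, so at least 4 time slots are needed.
4 time slots suffice: time slot 1 → {Biology, Chemistry}; time slot 2 → {Logic, Econ, Geology}; time slot 3 → {Physics, Civics, Latin}; time slot 4 → {Music}. Every pair that conflicts lands in different time slots.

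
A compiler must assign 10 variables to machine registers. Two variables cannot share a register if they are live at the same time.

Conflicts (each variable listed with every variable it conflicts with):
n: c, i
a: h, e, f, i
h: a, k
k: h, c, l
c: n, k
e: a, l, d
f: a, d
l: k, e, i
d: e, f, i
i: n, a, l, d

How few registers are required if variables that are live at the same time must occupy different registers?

3

The cycle k-l-e-a-h-k has odd length 5, so it cannot be 2-colored; at least 3 registers are needed.
3 registers suffice: register 1 → {a, c, l, d}; register 2 → {k, e, f, i}; register 3 → {n, h}. No two conflicting variables share a register.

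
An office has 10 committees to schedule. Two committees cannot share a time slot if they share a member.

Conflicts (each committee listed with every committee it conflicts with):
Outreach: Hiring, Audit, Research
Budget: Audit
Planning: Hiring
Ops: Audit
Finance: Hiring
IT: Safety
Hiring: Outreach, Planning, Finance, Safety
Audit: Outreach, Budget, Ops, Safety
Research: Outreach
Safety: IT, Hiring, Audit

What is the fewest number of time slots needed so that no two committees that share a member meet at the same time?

2

IT and Safety conflict, so at least 2 time slots are needed.
2 time slots suffice: time slot 1 → {IT, Hiring, Audit, Research}; time slot 2 → {Outreach, Budget, Planning, Ops, Finance, Safety}. No two conflicting committees share a time slot.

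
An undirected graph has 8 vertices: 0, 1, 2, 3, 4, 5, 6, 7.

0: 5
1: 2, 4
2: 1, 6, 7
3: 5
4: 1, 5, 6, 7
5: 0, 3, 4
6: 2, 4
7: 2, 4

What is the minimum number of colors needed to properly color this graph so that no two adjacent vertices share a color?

2

3 and 5 are adjacent, so at least 2 colors are needed.
One proper 2-coloring: 0=red, 1=blue, 2=red, 3=red, 4=red, 5=blue, 6=blue, 7=blue. Each edge has distinct colors on its endpoints.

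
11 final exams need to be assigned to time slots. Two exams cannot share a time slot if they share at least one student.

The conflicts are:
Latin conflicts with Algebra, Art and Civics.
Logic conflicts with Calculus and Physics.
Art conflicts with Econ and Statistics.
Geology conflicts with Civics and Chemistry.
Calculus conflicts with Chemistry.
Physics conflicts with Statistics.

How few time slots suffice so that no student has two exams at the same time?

3

The cycle Logic-Calculus-Chemistry-Geology-Civics-Latin-Art-Statistics-Physics-Logic has odd length 9, so it cannot be 2-colored; at least 3 time slots are needed.
3 time slots suffice: time slot 1 → {Algebra, Logic, Art, Civics, Chemistry}; time slot 2 → {Latin, Geology, Econ, Calculus, Statistics}; time slot 3 → {Physics}. Every pair that conflicts lands in different time slots.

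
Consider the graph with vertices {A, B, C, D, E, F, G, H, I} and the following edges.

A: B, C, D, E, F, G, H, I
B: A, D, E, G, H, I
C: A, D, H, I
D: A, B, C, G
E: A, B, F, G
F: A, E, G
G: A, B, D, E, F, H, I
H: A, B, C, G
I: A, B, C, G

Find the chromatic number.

4

A, B, G, H are mutually adjacent (a clique of size 4), so at least 4 colors are needed.
A valid assignment using 4 colors: A=red, B=green, C=blue, D=yellow, E=yellow, F=green, G=blue, H=yellow, I=yellow. Each edge has distinct colors on its endpoints.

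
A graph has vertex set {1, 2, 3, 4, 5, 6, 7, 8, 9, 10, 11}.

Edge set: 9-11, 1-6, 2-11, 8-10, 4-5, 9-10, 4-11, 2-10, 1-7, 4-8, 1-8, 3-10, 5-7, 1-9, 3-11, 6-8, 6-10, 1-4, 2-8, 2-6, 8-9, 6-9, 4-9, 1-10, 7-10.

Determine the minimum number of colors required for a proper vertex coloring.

1, 6, 8, 9, 10 are mutually adjacent (a clique of size 5), so at least 5 colors are needed.
5 colors suffice: color a → {4, 10}; color b → {7, 8, 11}; color c → {2, 3, 5, 9}; color d → {1}; color e → {6}. No two adjacent vertices share a color.

5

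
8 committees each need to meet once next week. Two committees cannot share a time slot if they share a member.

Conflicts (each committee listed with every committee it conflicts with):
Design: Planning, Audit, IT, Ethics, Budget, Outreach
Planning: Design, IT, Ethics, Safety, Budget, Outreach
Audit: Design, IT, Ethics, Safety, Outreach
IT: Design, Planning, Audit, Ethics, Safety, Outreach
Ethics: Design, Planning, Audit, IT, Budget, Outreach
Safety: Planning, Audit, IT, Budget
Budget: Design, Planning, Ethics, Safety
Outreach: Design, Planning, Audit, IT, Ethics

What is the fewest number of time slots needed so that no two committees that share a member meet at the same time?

Design, Planning, IT, Ethics, Outreach pairwise conflict, so at least 5 time slots are needed.
5 time slots suffice: time slot 1 → {Design, Safety}; time slot 2 → {Planning, Audit}; time slot 3 → {Ethics}; time slot 4 → {IT, Budget}; time slot 5 → {Outreach}. Every pair that conflicts lands in different time slots.

5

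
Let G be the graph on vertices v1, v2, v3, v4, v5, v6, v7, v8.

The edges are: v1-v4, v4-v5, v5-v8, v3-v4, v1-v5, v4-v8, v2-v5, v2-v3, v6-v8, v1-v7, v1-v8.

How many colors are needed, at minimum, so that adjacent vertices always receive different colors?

4

v1, v4, v5, v8 are pairwise adjacent (a clique of size 4), so at least 4 colors are needed.
4 colors suffice: v1=2, v2=1, v3=2, v4=1, v5=3, v6=1, v7=1, v8=4. Every edge joins two different colors.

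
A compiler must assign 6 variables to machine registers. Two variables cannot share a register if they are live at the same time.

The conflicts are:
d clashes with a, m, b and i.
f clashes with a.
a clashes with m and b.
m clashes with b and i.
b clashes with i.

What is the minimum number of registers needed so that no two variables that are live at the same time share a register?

4

d, a, m, b all conflict with each other, so at least 4 registers are needed.
4 registers suffice: register 1 → {d, f}; register 2 → {a, i}; register 3 → {m}; register 4 → {b}. Each listed conflict is separated.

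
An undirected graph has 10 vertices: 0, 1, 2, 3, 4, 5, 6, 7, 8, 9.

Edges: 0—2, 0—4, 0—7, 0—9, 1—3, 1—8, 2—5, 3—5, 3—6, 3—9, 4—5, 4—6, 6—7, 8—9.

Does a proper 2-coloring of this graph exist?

The cycle 9-3-6-4-0-9 has odd length 5, so it cannot be 2-colored; at least 3 colors are needed.
So 2 colors are not enough.

No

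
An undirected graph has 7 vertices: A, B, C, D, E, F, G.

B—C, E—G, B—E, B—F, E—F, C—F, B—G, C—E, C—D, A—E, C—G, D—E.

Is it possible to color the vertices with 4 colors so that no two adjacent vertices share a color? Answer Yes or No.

The chromatic number is 4. B, C, E, F form a clique, so at least 4 colors are needed.
4 colors suffice: color 1 → {E}; color 2 → {A, C}; color 3 → {B, D}; color 4 → {F, G}.
That is already a proper 4-coloring.

Yes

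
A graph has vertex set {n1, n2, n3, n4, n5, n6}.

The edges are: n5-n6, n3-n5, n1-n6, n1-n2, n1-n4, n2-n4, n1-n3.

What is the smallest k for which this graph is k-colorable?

n1, n2, n4 are mutually adjacent, so at least 3 colors are needed.
3 colors suffice: color 1 → {n1, n5}; color 2 → {n3, n4, n6}; color 3 → {n2}. Each edge has distinct colors on its endpoints.

3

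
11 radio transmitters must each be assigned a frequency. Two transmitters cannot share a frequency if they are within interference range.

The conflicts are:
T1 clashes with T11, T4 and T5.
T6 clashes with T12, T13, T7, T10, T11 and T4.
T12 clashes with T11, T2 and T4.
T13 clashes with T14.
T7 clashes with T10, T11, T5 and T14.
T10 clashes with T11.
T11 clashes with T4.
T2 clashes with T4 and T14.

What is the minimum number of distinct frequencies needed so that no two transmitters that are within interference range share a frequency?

4

T6, T12, T11, T4 are mutually in conflict, so at least 4 frequencies are needed.
4 frequencies suffice: T1=2, T6=2, T12=4, T13=1, T7=3, T10=4, T11=1, T2=1, T4=3, T5=1, T14=2. Every pair that conflicts lands in different frequencies.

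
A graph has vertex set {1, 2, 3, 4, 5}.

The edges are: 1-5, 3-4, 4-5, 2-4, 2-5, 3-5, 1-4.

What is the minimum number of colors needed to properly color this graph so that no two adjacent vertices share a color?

1, 4, 5 are mutually adjacent, so at least 3 colors are needed.
A valid assignment using 3 colors: 1=c, 2=c, 3=c, 4=b, 5=a. Each edge has distinct colors on its endpoints.

3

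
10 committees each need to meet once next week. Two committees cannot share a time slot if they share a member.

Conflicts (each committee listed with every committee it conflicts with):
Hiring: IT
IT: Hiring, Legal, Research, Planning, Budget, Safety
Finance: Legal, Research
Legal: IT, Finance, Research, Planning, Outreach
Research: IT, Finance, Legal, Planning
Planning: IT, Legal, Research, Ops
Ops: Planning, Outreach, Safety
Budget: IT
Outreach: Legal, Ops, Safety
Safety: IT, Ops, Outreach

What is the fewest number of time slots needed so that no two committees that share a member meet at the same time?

4

IT, Legal, Research, Planning all conflict with each other, so at least 4 time slots are needed.
4 time slots suffice: time slot 1 → {IT, Finance, Ops}; time slot 2 → {Hiring, Legal, Budget, Safety}; time slot 3 → {Planning, Outreach}; time slot 4 → {Research}. Every pair that conflicts lands in different time slots.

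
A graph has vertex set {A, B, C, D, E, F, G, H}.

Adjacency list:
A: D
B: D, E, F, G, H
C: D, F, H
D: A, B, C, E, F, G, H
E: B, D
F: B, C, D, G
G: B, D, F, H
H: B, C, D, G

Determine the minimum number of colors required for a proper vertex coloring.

4

B, D, F, G are pairwise adjacent (a clique of size 4), so at least 4 colors are needed.
One proper 4-coloring: A=2, B=2, C=2, D=1, E=3, F=3, G=4, H=3. Each edge has distinct colors on its endpoints.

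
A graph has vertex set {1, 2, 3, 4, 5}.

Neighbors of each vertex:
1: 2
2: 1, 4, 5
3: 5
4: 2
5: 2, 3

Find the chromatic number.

2 and 5 are adjacent, so at least 2 colors are needed.
2 colors suffice: color a → {2, 3}; color b → {1, 4, 5}. Each edge has distinct colors on its endpoints.

2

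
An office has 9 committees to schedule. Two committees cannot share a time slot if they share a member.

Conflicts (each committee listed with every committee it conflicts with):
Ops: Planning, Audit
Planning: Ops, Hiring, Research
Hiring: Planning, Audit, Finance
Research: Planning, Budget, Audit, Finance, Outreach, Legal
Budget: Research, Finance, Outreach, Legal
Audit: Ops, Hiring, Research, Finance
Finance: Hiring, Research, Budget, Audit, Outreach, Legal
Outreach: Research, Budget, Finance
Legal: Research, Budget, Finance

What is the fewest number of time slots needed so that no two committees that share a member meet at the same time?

Research, Budget, Finance, Outreach pairwise conflict, so at least 4 time slots are needed.
4 time slots suffice: time slot 1 → {Planning, Finance}; time slot 2 → {Ops, Hiring, Research}; time slot 3 → {Budget, Audit}; time slot 4 → {Outreach, Legal}. Every pair that conflicts lands in different time slots.

4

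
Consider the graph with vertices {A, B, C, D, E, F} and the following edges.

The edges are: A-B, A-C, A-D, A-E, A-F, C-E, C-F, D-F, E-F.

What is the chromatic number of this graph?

4

A, C, E, F form a clique, so at least 4 colors are needed.
One proper 4-coloring: A=red, B=blue, C=green, D=green, E=yellow, F=blue. Each edge has distinct colors on its endpoints.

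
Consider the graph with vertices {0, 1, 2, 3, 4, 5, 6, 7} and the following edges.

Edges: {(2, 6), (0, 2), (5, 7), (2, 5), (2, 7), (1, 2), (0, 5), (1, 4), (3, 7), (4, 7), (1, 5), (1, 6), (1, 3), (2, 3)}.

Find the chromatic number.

1, 2, 6 form a triangle, so at least 3 colors are needed.
A valid assignment using 3 colors: 0=blue, 1=blue, 2=red, 3=green, 4=red, 5=green, 6=green, 7=blue. No two adjacent vertices share a color.

3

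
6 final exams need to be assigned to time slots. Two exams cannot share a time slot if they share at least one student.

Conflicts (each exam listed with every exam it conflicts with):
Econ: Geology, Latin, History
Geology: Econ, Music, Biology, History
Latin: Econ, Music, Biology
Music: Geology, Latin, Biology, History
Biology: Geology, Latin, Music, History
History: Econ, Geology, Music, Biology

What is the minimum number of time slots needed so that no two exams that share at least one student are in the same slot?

4

Geology, Music, Biology, History are mutually in conflict, so at least 4 time slots are needed.
4 time slots suffice: Econ=1, Geology=2, Latin=2, Music=4, Biology=1, History=3. No two conflicting exams share a time slot.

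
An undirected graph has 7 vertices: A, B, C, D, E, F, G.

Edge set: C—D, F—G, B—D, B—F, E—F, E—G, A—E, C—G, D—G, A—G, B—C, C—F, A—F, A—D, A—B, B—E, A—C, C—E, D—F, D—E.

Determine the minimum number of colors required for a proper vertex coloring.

A, C, D, E, F, G are mutually adjacent (a clique of size 6), so at least 6 colors are needed.
6 colors suffice: color 1 → {A}; color 2 → {F}; color 3 → {C}; color 4 → {E}; color 5 → {D}; color 6 → {B, G}. Every edge joins two different colors.

6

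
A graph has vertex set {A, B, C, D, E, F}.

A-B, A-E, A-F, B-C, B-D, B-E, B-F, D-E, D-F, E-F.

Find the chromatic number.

4

B, D, E, F form a clique, so at least 4 colors are needed.
A valid assignment using 4 colors: A=yellow, B=red, C=blue, D=yellow, E=green, F=blue. Each edge has distinct colors on its endpoints.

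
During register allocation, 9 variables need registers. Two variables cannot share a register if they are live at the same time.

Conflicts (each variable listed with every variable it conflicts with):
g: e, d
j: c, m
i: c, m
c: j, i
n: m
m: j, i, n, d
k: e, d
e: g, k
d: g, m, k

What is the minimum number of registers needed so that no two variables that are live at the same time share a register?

n and m conflict, so at least 2 registers are needed.
A valid assignment using 2 registers: g=1, j=2, i=2, c=1, n=2, m=1, k=1, e=2, d=2. Each listed conflict is separated.

2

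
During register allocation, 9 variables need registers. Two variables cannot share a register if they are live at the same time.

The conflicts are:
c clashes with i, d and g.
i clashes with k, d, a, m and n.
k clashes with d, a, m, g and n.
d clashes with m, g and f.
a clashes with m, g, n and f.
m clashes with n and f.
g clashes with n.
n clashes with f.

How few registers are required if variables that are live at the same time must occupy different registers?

i, k, a, m, n are mutually in conflict, so at least 5 registers are needed.
A valid assignment using 5 registers: c=3, i=2, k=4, d=1, a=5, m=3, g=2, n=1, f=2. Every pair that conflicts lands in different registers.

5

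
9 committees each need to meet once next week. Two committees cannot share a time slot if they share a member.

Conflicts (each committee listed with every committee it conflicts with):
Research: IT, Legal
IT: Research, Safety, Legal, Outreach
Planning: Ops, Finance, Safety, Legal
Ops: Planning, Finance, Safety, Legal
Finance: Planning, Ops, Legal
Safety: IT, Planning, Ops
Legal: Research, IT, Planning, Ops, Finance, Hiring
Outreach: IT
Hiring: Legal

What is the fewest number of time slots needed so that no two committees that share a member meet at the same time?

4

Planning, Ops, Finance, Legal pairwise conflict, so at least 4 time slots are needed.
4 time slots suffice: Research=3, IT=2, Planning=3, Ops=2, Finance=4, Safety=1, Legal=1, Outreach=1, Hiring=2. No two conflicting committees share a time slot.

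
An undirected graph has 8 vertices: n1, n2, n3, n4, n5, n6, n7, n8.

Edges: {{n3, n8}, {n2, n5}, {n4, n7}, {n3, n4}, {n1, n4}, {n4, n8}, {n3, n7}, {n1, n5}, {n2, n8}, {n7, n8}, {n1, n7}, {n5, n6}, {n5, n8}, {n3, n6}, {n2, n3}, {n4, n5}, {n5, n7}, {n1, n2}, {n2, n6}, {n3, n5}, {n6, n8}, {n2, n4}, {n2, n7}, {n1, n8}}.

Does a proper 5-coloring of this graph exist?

n1, n2, n4, n5, n7, n8 are pairwise adjacent (a clique of size 6), so at least 6 colors are needed.
So 5 colors are not enough.

No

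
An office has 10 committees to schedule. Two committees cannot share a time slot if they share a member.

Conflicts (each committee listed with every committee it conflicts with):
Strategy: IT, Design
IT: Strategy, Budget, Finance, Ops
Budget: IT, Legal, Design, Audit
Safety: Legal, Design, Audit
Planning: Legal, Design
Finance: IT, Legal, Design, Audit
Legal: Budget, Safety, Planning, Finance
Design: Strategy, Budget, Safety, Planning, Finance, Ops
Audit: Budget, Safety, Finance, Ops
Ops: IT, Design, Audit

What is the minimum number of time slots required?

Audit and Ops conflict, so at least 2 time slots are needed.
2 time slots suffice: Strategy=2, IT=1, Budget=2, Safety=2, Planning=2, Finance=2, Legal=1, Design=1, Audit=1, Ops=2. No two conflicting committees share a time slot.

2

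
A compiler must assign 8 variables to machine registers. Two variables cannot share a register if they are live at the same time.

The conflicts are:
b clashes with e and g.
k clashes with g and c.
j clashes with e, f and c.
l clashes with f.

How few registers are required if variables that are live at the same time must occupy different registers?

j and c conflict, so at least 2 registers are needed.
2 registers suffice: b=1, k=1, j=1, l=1, e=2, g=2, f=2, c=2. Every pair that conflicts lands in different registers.

2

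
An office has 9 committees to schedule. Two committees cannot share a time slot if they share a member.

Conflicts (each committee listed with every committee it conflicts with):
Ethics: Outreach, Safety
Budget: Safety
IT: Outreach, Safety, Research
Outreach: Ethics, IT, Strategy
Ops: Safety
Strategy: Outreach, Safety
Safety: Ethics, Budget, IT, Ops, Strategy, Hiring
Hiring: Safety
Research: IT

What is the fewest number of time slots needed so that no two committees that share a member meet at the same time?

2

Ethics and Outreach conflict, so at least 2 time slots are needed.
2 time slots suffice: time slot 1 → {Outreach, Safety, Research}; time slot 2 → {Ethics, Budget, IT, Ops, Strategy, Hiring}. Every pair that conflicts lands in different time slots.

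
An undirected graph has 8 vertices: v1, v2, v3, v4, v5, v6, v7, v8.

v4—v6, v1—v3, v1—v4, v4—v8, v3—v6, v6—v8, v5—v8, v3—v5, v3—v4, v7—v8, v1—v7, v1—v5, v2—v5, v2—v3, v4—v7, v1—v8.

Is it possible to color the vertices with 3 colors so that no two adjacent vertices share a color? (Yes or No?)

No

v1, v4, v7, v8 are mutually adjacent (a clique of size 4), so at least 4 colors are needed.
So 3 colors are not enough.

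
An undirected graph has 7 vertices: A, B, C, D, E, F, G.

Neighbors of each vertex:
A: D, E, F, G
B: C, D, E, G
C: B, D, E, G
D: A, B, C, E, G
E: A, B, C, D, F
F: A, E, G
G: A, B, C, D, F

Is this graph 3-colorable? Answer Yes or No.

No

B, C, D, E are mutually adjacent (a clique of size 4), so at least 4 colors are needed.
So 3 colors are not enough.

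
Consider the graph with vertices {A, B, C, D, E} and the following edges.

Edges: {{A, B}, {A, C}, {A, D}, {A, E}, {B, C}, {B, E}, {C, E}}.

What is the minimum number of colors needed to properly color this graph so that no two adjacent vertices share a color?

4

A, B, C, E are mutually adjacent (a clique of size 4), so at least 4 colors are needed.
One proper 4-coloring: A=1, B=4, C=3, D=2, E=2. No two adjacent vertices share a color.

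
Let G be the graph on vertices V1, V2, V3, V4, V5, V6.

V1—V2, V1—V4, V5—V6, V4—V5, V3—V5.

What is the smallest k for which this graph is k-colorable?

2

V3 and V5 are adjacent, so at least 2 colors are needed.
2 colors suffice: color 1 → {V1, V5}; color 2 → {V2, V3, V4, V6}. Each edge has distinct colors on its endpoints.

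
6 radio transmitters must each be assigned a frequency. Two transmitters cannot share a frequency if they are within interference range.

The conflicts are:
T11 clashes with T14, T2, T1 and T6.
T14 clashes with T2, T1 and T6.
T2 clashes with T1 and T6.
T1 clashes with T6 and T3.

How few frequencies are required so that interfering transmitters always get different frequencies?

5

T11, T14, T2, T1, T6 all conflict with each other, so at least 5 frequencies are needed.
5 frequencies suffice: T11=5, T14=3, T2=2, T1=1, T6=4, T3=2. No two conflicting transmitters share a frequency.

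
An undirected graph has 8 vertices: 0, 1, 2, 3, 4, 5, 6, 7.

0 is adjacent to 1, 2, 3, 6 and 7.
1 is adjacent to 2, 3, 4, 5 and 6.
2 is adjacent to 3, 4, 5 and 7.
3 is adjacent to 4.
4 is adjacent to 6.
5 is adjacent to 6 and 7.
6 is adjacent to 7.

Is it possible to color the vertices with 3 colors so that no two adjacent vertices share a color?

No

1, 2, 3, 4 form a clique, so at least 4 colors are needed.
So 3 colors are not enough.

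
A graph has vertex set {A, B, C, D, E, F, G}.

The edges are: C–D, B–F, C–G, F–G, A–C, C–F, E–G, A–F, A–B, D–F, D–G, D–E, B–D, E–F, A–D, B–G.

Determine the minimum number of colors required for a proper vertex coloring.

D, E, F, G form a clique, so at least 4 colors are needed.
4 colors suffice: color 1 → {D}; color 2 → {F}; color 3 → {A, G}; color 4 → {B, C, E}. Each edge has distinct colors on its endpoints.

4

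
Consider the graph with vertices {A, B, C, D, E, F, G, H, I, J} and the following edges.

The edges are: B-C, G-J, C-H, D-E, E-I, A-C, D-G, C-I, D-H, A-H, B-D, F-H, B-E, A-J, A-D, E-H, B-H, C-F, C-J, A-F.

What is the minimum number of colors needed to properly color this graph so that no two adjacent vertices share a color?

B, D, E, H are mutually adjacent (a clique of size 4), so at least 4 colors are needed.
4 colors suffice: A=3, B=3, C=1, D=1, E=4, F=4, G=3, H=2, I=2, J=2. Every edge joins two different colors.

4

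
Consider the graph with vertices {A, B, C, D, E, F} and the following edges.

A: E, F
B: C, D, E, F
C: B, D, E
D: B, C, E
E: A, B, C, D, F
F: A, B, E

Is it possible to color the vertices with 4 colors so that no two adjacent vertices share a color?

The chromatic number is 4. B, C, D, E are pairwise adjacent (a clique of size 4), so at least 4 colors are needed.
4 colors suffice: color 1 → {E}; color 2 → {A, B}; color 3 → {C, F}; color 4 → {D}.
That is already a proper 4-coloring.

Yes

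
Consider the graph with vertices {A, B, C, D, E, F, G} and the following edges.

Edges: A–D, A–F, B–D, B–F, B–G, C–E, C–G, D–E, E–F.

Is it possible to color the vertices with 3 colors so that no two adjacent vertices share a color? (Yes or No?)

The chromatic number is 3. The cycle B-F-E-C-G-B has odd length 5, so it cannot be 2-colored; at least 3 colors are needed.
One proper 3-coloring: A=1, B=1, C=2, D=2, E=1, F=2, G=3.
That is already a proper 3-coloring.

Yes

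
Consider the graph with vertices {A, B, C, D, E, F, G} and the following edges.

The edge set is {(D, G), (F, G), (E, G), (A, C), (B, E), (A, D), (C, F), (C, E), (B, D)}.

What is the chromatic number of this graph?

3

The cycle C-F-G-D-A-C has odd length 5, so it cannot be 2-colored; at least 3 colors are needed.
One proper 3-coloring: A=3, B=1, C=1, D=2, E=2, F=2, G=1. No two adjacent vertices share a color.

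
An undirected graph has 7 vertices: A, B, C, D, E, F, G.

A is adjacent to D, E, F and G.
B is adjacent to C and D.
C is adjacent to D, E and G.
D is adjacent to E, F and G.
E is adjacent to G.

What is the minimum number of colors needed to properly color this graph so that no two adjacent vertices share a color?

A, D, E, G are mutually adjacent (a clique of size 4), so at least 4 colors are needed.
4 colors suffice: color red → {D}; color blue → {A, C}; color green → {B, F, G}; color yellow → {E}. Each edge has distinct colors on its endpoints.

4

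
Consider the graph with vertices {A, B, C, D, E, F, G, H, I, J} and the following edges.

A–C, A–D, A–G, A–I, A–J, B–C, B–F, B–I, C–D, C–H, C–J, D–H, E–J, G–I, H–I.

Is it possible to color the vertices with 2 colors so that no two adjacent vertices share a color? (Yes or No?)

No

C, D, H are pairwise adjacent, so at least 3 colors are needed.
So 2 colors are not enough.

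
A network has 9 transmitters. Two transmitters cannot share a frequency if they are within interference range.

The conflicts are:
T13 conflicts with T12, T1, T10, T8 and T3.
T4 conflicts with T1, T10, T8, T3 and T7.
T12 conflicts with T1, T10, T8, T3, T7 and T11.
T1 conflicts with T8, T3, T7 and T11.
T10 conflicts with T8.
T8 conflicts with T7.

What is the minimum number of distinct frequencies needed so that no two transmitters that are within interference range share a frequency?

4

T13, T12, T1, T3 are mutually in conflict, so at least 4 frequencies are needed.
4 frequencies suffice: T13=4, T4=2, T12=2, T1=1, T10=1, T8=3, T3=3, T7=4, T11=3. No two conflicting transmitters share a frequency.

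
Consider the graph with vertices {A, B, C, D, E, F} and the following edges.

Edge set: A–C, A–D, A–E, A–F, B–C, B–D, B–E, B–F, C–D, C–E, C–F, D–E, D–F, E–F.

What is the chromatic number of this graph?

A, C, D, E, F are mutually adjacent (a clique of size 5), so at least 5 colors are needed.
5 colors suffice: color 1 → {D}; color 2 → {C}; color 3 → {E}; color 4 → {F}; color 5 → {A, B}. Every edge joins two different colors.

5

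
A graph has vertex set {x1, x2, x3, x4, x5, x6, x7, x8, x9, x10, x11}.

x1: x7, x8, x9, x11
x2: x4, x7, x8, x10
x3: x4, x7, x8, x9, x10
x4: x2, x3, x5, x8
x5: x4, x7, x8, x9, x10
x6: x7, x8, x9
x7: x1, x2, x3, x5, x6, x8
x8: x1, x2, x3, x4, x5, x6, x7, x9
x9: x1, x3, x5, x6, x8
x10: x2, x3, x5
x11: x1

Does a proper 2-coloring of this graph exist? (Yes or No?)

x6, x8, x9 form a triangle, so at least 3 colors are needed.
So 2 colors are not enough.

No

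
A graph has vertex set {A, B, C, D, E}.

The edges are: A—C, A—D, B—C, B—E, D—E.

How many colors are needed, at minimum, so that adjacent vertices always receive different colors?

The cycle A-C-B-E-D-A has odd length 5, so it cannot be 2-colored; at least 3 colors are needed.
3 colors suffice: A=3, B=1, C=2, D=1, E=2. No two adjacent vertices share a color.

3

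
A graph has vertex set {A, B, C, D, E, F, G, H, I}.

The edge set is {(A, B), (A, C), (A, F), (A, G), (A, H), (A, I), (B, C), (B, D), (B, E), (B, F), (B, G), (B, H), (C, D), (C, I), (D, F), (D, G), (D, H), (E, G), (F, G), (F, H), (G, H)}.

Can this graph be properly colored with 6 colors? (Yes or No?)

Yes

The chromatic number is 5. A, B, F, G, H form a clique, so at least 5 colors are needed.
5 colors suffice: A=2, B=1, C=3, D=2, E=2, F=4, G=3, H=5, I=1.
Since 6 ≥ 5, a proper 6-coloring certainly exists.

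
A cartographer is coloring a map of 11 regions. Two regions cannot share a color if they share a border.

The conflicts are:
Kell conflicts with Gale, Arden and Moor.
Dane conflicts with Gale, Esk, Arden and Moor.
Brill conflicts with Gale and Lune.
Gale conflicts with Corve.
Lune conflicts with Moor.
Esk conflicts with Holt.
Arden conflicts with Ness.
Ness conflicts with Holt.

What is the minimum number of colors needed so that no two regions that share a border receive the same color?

3

The cycle Dane-Arden-Ness-Holt-Esk-Dane has odd length 5, so it cannot be 2-colored; at least 3 colors are needed.
3 colors suffice: color 1 → {Kell, Dane, Lune, Corve, Ness}; color 2 → {Gale, Arden, Holt, Moor}; color 3 → {Brill, Esk}. No two conflicting regions share a color.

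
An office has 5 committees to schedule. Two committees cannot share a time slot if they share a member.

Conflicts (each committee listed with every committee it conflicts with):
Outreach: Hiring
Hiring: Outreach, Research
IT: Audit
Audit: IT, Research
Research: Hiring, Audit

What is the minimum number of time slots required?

2

IT and Audit conflict, so at least 2 time slots are needed.
2 time slots suffice: time slot 1 → {Outreach, IT, Research}; time slot 2 → {Hiring, Audit}. Every pair that conflicts lands in different time slots.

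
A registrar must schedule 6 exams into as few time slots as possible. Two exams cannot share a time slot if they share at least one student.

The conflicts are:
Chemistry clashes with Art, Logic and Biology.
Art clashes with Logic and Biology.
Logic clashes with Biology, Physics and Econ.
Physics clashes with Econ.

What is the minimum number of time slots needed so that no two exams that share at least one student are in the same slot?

4

Chemistry, Art, Logic, Biology pairwise conflict, so at least 4 time slots are needed.
4 time slots suffice: time slot 1 → {Logic}; time slot 2 → {Art, Physics}; time slot 3 → {Biology, Econ}; time slot 4 → {Chemistry}. No two conflicting exams share a time slot.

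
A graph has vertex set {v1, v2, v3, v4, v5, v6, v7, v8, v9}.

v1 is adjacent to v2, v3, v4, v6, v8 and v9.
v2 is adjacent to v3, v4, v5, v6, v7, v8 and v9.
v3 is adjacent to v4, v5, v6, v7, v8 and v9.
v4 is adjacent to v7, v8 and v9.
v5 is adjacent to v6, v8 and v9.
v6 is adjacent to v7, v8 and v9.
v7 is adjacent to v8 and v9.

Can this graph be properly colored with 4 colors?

v2, v3, v5, v6, v9 are pairwise adjacent (a clique of size 5), so at least 5 colors are needed.
So 4 colors are not enough.

No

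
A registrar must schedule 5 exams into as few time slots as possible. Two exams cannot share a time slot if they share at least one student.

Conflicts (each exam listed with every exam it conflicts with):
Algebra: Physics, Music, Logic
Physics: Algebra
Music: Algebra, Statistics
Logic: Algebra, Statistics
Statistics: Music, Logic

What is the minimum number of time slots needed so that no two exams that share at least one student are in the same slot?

Music and Statistics conflict, so at least 2 time slots are needed.
2 time slots suffice: Algebra=1, Physics=2, Music=2, Logic=2, Statistics=1. Each listed conflict is separated.

2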